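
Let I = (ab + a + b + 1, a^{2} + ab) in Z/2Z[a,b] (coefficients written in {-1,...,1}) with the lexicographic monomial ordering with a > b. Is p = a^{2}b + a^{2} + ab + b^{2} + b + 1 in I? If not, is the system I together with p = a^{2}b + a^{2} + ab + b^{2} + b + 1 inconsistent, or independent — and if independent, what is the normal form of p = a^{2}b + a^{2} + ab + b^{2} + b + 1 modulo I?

a^{2}b + a^{2} + ab + b^{2} + b + 1 is independent of I; its normal form modulo I is a + b.

First compute the reduced Gröbner basis of I by Buchberger's algorithm.
f_1 = ab + a + b + 1, LT = ab.
f_2 = a^{2} + ab, LT = a^{2}.

S(f_1,f_2): lcm = a^{2}b. S = a^{2} + ab^{2} + ab + a.
  leading term a^{2}: subtract (1)·f_2 from a^{2} + ab^{2} + ab + a → ab^{2} + a
  leading term ab^{2}: subtract (b)·f_1 from ab^{2} + a → ab + a + b^{2} + b
  leading term ab: subtract (1)·f_1 from ab + a + b^{2} + b → b^{2} + 1
  leading term b^{2}: no divisor's leading term divides it; move b^{2} to the remainder.
  leading term 1: no divisor's leading term divides it; move 1 to the remainder.
  remainder b^{2} + 1 ≠ 0; add h_3 = b^{2} + 1 to the basis.

The other S-polynomials (S(f_1,h_3), S(f_2,h_3)) all reduce to 0 modulo the current basis, so we have a Gröbner basis.
Inter-reduce: drop elements whose leading term is divisible by another's, tail-reduce, and make monic.
Reduced Gröbner basis: {a^{2} + a + b + 1, ab + a + b + 1, b^{2} + 1}.
Label its elements g_1 = a^{2} + a + b + 1, g_2 = ab + a + b + 1, g_3 = b^{2} + 1.

Reduce p = a^{2}b + a^{2} + ab + b^{2} + b + 1 modulo G:
  leading term a^{2}b: subtract (b)·g_1 from a^{2}b + a^{2} + ab + b^{2} + b + 1 → a^{2} + 1
  leading term a^{2}: subtract (1)·g_1 from a^{2} + 1 → a + b
  leading term a: no divisor's leading term divides it; move a to the remainder.
  leading term b: no divisor's leading term divides it; move b to the remainder.
  normal form = a + b.
The normal form is nonzero, so p ∉ I. Since p minus its normal form lies in I, I + (p) = I + (r) where r = a + b; decide whether this ideal is the whole ring.
Run Buchberger on G together with r (pairs among the g_i already reduce to 0 since G is a Gröbner basis):
g_1 = a^{2} + a + b + 1, LT = a^{2}.
g_2 = ab + a + b + 1, LT = ab.
g_3 = b^{2} + 1, LT = b^{2}.
r = a + b, LT = a.

The S-polynomials (S(g_1,g_2), S(g_1,g_3), S(g_1,r), S(g_2,g_3), S(g_2,r), S(g_3,r)) all reduce to 0 modulo the current basis, so we have a Gröbner basis.
Inter-reduce: drop elements whose leading term is divisible by another's, tail-reduce, and make monic.
Reduced Gröbner basis: {a + b, b^{2} + 1}.
The reduced Gröbner basis of I + (p) is {a + b, b^{2} + 1} ≠ {1}, a proper ideal, so the enlarged system stays consistent: p is independent of I, with normal form a + b.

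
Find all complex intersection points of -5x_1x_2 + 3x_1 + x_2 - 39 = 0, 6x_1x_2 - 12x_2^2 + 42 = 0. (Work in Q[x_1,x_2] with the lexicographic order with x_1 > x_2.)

Compute a lex Gröbner basis by Buchberger's algorithm.
f_1 = -5x_1x_2 + 3x_1 + x_2 - 39, LT = x_1x_2.
f_2 = 6x_1x_2 - 12x_2^2 + 42, LT = x_1x_2.

S(f_1,f_2): lcm = x_1x_2. S = -3/5x_1 + 2x_2^2 - 1/5x_2 + 4/5.
  reduce S modulo (f_1, f_2):
  remainder -3/5x_1 + 2x_2^2 - 1/5x_2 + 4/5 ≠ 0; add h_3 = -3/5x_1 + 2x_2^2 - 1/5x_2 + 4/5 to the basis.

S(f_1,h_3): lcm = x_1x_2. S = -3/5x_1 + 10/3x_2^3 - 1/3x_2^2 + 17/15x_2 + 39/5.
  reduce S modulo (f_1, f_2, h_3):
  remainder 10/3x_2^3 - 7/3x_2^2 + 4/3x_2 + 7 ≠ 0; add h_4 = 10/3x_2^3 - 7/3x_2^2 + 4/3x_2 + 7 to the basis.

The other S-polynomials (S(f_2,h_3), S(f_1,h_4), S(f_2,h_4), S(h_3,h_4)) all reduce to 0 modulo the current basis, so we have a Gröbner basis.
Inter-reduce: drop elements whose leading term is divisible by another's, tail-reduce, and make monic.
Reduced Gröbner basis: {x_1 - 10/3x_2^2 + 1/3x_2 - 4/3, x_2^3 - 7/10x_2^2 + 2/5x_2 + 21/10}.

Elimination: the polynomial x_2^3 - 7/10x_2^2 + 2/5x_2 + 21/10 lies in the elimination ideal for x_2, so x_2 ∈ {-1, 17/20 - sqrt(551)*I/20, 17/20 + sqrt(551)*I/20}. For each such x_2, the remaining basis elements (now univariate) give the rest of the solution.
  x_2 = -1: the earlier basis element becomes x_1 - 5 = 0, giving x_1 = 5 — point (5, -1).
  x_2 = 17/20 - sqrt(551)*I/20: the earlier basis element becomes x_1 + 17/15 + 4*sqrt(551)*I/15 = 0, giving x_1 = -17/15 - 4*sqrt(551)*I/15 — point (-17/15 - 4*sqrt(551)*I/15, 17/20 - sqrt(551)*I/20).
  x_2 = 17/20 + sqrt(551)*I/20: the earlier basis element becomes x_1 + 17/15 - 4*sqrt(551)*I/15 = 0, giving x_1 = -17/15 + 4*sqrt(551)*I/15 — point (-17/15 + 4*sqrt(551)*I/15, 17/20 + sqrt(551)*I/20).

{(5, -1), (-17/15 - 4*sqrt(551)*I/15, 17/20 - sqrt(551)*I/20), (-17/15 + 4*sqrt(551)*I/15, 17/20 + sqrt(551)*I/20)}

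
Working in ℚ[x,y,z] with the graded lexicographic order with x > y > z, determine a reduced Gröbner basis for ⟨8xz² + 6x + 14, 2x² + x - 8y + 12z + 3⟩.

G = {xz² + ¾x + 7/4, yz² - 3/2z³ - ⅜z² + 7/16x + ¾y - 9/8z - 1/16, x² + ½x - 4y + 6z + 3/2}

The reduced Gröbner basis is the canonical form of the ideal for this ordering.

f_1 = 8xz² + 6x + 14, LT = xz².
f_2 = 2x² + x - 8y + 12z + 3, LT = x².

S(f_1,f_2): lcm = x²z². S = -½xz² + 4yz² - 6z³ + ¾x² - 3/2z² + 7/4x.
  leading term xz²: subtract (-1/16)·f_1 from -½xz² + 4yz² - 6z³ + ¾x² - 3/2z² + 7/4x → 4yz² - 6z³ + ¾x² - 3/2z² + 17/8x + ⅞
  leading term yz²: no divisor's leading term divides it; move 4yz² to the remainder.
  leading term z³: no divisor's leading term divides it; move -6z³ to the remainder.
  leading term x²: subtract (⅜)·f_2 from ¾x² - 3/2z² + 17/8x + ⅞ → -3/2z² + 7/4x + 3y - 9/2z - ¼
  leading term z²: no divisor's leading term divides it; move -3/2z² to the remainder.
  leading term x: no divisor's leading term divides it; move 7/4x to the remainder.
  leading term y: no divisor's leading term divides it; move 3y to the remainder.
  leading term z: no divisor's leading term divides it; move -9/2z to the remainder.
  leading term 1: no divisor's leading term divides it; move -¼ to the remainder.
  remainder 4yz² - 6z³ - 3/2z² + 7/4x + 3y - 9/2z - ¼ ≠ 0; add g_3 = 4yz² - 6z³ - 3/2z² + 7/4x + 3y - 9/2z - ¼ to the basis.

The other S-polynomials (S(f_1,g_3), S(f_2,g_3)) all reduce to 0 modulo the current basis, so we have a Gröbner basis.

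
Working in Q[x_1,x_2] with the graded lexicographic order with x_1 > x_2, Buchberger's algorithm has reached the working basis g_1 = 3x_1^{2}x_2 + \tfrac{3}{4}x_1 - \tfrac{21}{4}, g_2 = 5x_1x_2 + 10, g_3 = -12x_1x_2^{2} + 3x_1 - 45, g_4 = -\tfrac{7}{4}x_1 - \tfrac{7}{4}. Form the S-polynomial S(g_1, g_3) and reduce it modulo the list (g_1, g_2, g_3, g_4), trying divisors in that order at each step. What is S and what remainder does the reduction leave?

S(g_1, g_3) = \tfrac{1}{4}x_1^{2} + \tfrac{1}{4}x_1x_2 - \tfrac{15}{4}x_1 - \tfrac{7}{4}x_2; remainder on division = -\tfrac{7}{4}x_2 + \tfrac{7}{2}.

lcm(LM(g_1), LM(g_3)) = x_1^{2}x_2^{2}.
S = (lcm/LT(g_1))·g_1 − (lcm/LT(g_3))·g_3 = \tfrac{1}{4}x_1^{2} + \tfrac{1}{4}x_1x_2 - \tfrac{15}{4}x_1 - \tfrac{7}{4}x_2.
Reduce S modulo (g_1, g_2, g_3, g_4) in that order:
  leading term x_1^{2}: subtract (-\tfrac{1}{7}x_1)·g_4 from \tfrac{1}{4}x_1^{2} + \tfrac{1}{4}x_1x_2 - \tfrac{15}{4}x_1 - \tfrac{7}{4}x_2 → \tfrac{1}{4}x_1x_2 - 4x_1 - \tfrac{7}{4}x_2
  leading term x_1x_2: subtract (\tfrac{1}{20})·g_2 from \tfrac{1}{4}x_1x_2 - 4x_1 - \tfrac{7}{4}x_2 → -4x_1 - \tfrac{7}{4}x_2 - \tfrac{1}{2}
  leading term x_1: subtract (\tfrac{16}{7})·g_4 from -4x_1 - \tfrac{7}{4}x_2 - \tfrac{1}{2} → -\tfrac{7}{4}x_2 + \tfrac{7}{2}
  leading term x_2: no divisor's leading term divides it; move -\tfrac{7}{4}x_2 to the remainder.
  leading term 1: no divisor's leading term divides it; move \tfrac{7}{2} to the remainder.
The remainder -\tfrac{7}{4}x_2 + \tfrac{7}{2} is nonzero, so it would be added as the next basis element.
This is the inner loop of Buchberger's algorithm — each nonzero remainder becomes a new basis element.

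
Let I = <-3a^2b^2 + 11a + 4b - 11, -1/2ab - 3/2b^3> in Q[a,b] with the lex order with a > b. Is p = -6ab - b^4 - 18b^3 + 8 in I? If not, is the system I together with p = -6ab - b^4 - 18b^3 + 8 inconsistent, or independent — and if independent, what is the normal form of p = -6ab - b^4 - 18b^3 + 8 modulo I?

First compute the reduced Gröbner basis of I by Buchberger's algorithm.
f_1 = -3a^2b^2 + 11a + 4b - 11, LT = a^2b^2.
f_2 = -1/2ab - 3/2b^3, LT = ab.

S(f_1,f_2): lcm = a^2b^2. S = -3ab^4 - 11/3a - 4/3b + 11/3.
  leading term ab^4: subtract (6b^3)·f_2 from -3ab^4 - 11/3a - 4/3b + 11/3 → -11/3a + 9b^6 - 4/3b + 11/3
  leading term a: no divisor's leading term divides it; move -11/3a to the remainder.
  leading term b^6: no divisor's leading term divides it; move 9b^6 to the remainder.
  leading term b: no divisor's leading term divides it; move -4/3b to the remainder.
  leading term 1: no divisor's leading term divides it; move 11/3 to the remainder.
  remainder -11/3a + 9b^6 - 4/3b + 11/3 ≠ 0; add h_3 = -11/3a + 9b^6 - 4/3b + 11/3 to the basis.

S(f_1,h_3): lcm = a^2b^2. S = 27/11ab^8 - 4/11ab^3 + ab^2 - 11/3a - 4/3b + 11/3.
  leading term ab^8: subtract (-54/11b^7)·f_2 from 27/11ab^8 - 4/11ab^3 + ab^2 - 11/3a - 4/3b + 11/3 → -4/11ab^3 + ab^2 - 11/3a - 81/11b^10 - 4/3b + 11/3
  leading term ab^3: subtract (8/11b^2)·f_2 from -4/11ab^3 + ab^2 - 11/3a - 81/11b^10 - 4/3b + 11/3 → ab^2 - 11/3a - 81/11b^10 + 12/11b^5 - 4/3b + 11/3
  leading term ab^2: subtract (-2b)·f_2 from ab^2 - 11/3a - 81/11b^10 + 12/11b^5 - 4/3b + 11/3 → -11/3a - 81/11b^10 + 12/11b^5 - 3b^4 - 4/3b + 11/3
  leading term a: subtract (1)·h_3 from -11/3a - 81/11b^10 + 12/11b^5 - 3b^4 - 4/3b + 11/3 → -81/11b^10 - 9b^6 + 12/11b^5 - 3b^4
  leading term b^10: no divisor's leading term divides it; move -81/11b^10 to the remainder.
  leading term b^6: no divisor's leading term divides it; move -9b^6 to the remainder.
  leading term b^5: no divisor's leading term divides it; move 12/11b^5 to the remainder.
  leading term b^4: no divisor's leading term divides it; move -3b^4 to the remainder.
  remainder -81/11b^10 - 9b^6 + 12/11b^5 - 3b^4 ≠ 0; add h_4 = -81/11b^10 - 9b^6 + 12/11b^5 - 3b^4 to the basis.

S(f_2,h_3): lcm = ab. S = 27/11b^7 + 3b^3 - 4/11b^2 + b.
  leading term b^7: no divisor's leading term divides it; move 27/11b^7 to the remainder.
  leading term b^3: no divisor's leading term divides it; move 3b^3 to the remainder.
  leading term b^2: no divisor's leading term divides it; move -4/11b^2 to the remainder.
  leading term b: no divisor's leading term divides it; move b to the remainder.
  remainder 27/11b^7 + 3b^3 - 4/11b^2 + b ≠ 0; add h_5 = 27/11b^7 + 3b^3 - 4/11b^2 + b to the basis.

The other S-polynomials (S(f_1,h_4), S(f_2,h_4), S(h_3,h_4), S(f_1,h_5), S(f_2,h_5), S(h_3,h_5), S(h_4,h_5)) all reduce to 0 modulo the current basis, so we have a Gröbner basis.
Inter-reduce: drop elements whose leading term is divisible by another's, tail-reduce, and make monic.
Reduced Gröbner basis: {a - 27/11b^6 + 4/11b - 1, b^7 + 11/9b^3 - 4/27b^2 + 11/27b}.
Label its elements g_1 = a - 27/11b^6 + 4/11b - 1, g_2 = b^7 + 11/9b^3 - 4/27b^2 + 11/27b.

Reduce p = -6ab - b^4 - 18b^3 + 8 modulo G:
  leading term ab: subtract (-6b)·g_1 from -6ab - b^4 - 18b^3 + 8 → -162/11b^7 - b^4 - 18b^3 + 24/11b^2 - 6b + 8
  leading term b^7: subtract (-162/11)·g_2 from -162/11b^7 - b^4 - 18b^3 + 24/11b^2 - 6b + 8 → -b^4 + 8
  leading term b^4: no divisor's leading term divides it; move -b^4 to the remainder.
  leading term 1: no divisor's leading term divides it; move 8 to the remainder.
  normal form = -b^4 + 8.
The normal form is nonzero, so p ∉ I. Since p minus its normal form lies in I, I + (p) = I + (r) where r = -b^4 + 8; decide whether this ideal is the whole ring.
Run Buchberger on G together with r (pairs among the g_i already reduce to 0 since G is a Gröbner basis):
g_1 = a - 27/11b^6 + 4/11b - 1, LT = a.
g_2 = b^7 + 11/9b^3 - 4/27b^2 + 11/27b, LT = b^7.
r = -b^4 + 8, LT = b^4.

S(g_2,r): lcm = b^7. S = 83/9b^3 - 4/27b^2 + 11/27b.
  leading term b^3: no divisor's leading term divides it; move 83/9b^3 to the remainder.
  leading term b^2: no divisor's leading term divides it; move -4/27b^2 to the remainder.
  leading term b: no divisor's leading term divides it; move 11/27b to the remainder.
  remainder 83/9b^3 - 4/27b^2 + 11/27b ≠ 0; add m_4 = 83/9b^3 - 4/27b^2 + 11/27b to the basis.

S(r,m_4): lcm = b^4. S = 4/249b^3 - 11/249b^2 - 8.
  leading term b^3: subtract (12/6889)·m_4 from 4/249b^3 - 11/249b^2 - 8 → -2723/62001b^2 - 44/62001b - 8
  leading term b^2: no divisor's leading term divides it; move -2723/62001b^2 to the remainder.
  leading term b: no divisor's leading term divides it; move -44/62001b to the remainder.
  leading term 1: no divisor's leading term divides it; move -8 to the remainder.
  remainder -2723/62001b^2 - 44/62001b - 8 ≠ 0; add m_5 = -2723/62001b^2 - 44/62001b - 8 to the basis.

S(g_2,m_5): lcm = b^7. S = -44/2723b^6 - 496008/2723b^5 + 11/9b^3 - 4/27b^2 + 11/27b.
  leading term b^6: subtract (44/2723b^2)·r from -44/2723b^6 - 496008/2723b^5 + 11/9b^3 - 4/27b^2 + 11/27b → -496008/2723b^5 + 11/9b^3 - 20396/73521b^2 + 11/27b
  leading term b^5: subtract (496008/2723b)·r from -496008/2723b^5 + 11/9b^3 - 20396/73521b^2 + 11/27b → 11/9b^3 - 20396/73521b^2 - 107107775/73521b
  leading term b^3: subtract (11/83)·m_4 from 11/9b^3 - 20396/73521b^2 - 107107775/73521b → -174784/678027b^2 - 987808312/678027b
  leading term b^2: subtract (43521216/7414729)·m_5 from -174784/678027b^2 - 987808312/678027b → -10802386920/7414729b + 348169728/7414729
  leading term b: no divisor's leading term divides it; move -10802386920/7414729b to the remainder.
  leading term 1: no divisor's leading term divides it; move 348169728/7414729 to the remainder.
  remainder -10802386920/7414729b + 348169728/7414729 ≠ 0; add m_6 = -10802386920/7414729b + 348169728/7414729 to the basis.

S(r,m_5): lcm = b^4. S = -44/2723b^3 - 496008/2723b^2 - 8.
  leading term b^3: subtract (-396/226009)·m_4 from -44/2723b^3 - 496008/2723b^2 - 8 → -123506168/678027b^2 + 484/678027b - 8
  leading term b^2: subtract (30753035832/7414729)·m_5 from -123506168/678027b^2 + 484/678027b - 8 → 21829676/7414729b + 245964968824/7414729
  leading term b: subtract (-5457419/2700596730)·m_6 from 21829676/7414729b + 245964968824/7414729 → 489843391641288/14766515855
  leading term 1: no divisor's leading term divides it; move 489843391641288/14766515855 to the remainder.
  remainder 489843391641288/14766515855 ≠ 0; add m_7 = 489843391641288/14766515855 to the basis.

The other S-polynomials (S(g_1,g_2), S(g_1,r), S(g_1,m_4), S(g_2,m_4), S(g_1,m_5), S(m_4,m_5), S(g_1,m_6), S(g_2,m_6), S(r,m_6), S(m_4,m_6), S(m_5,m_6), S(g_1,m_7), S(g_2,m_7), S(r,m_7), S(m_4,m_7), S(m_5,m_7), S(m_6,m_7)) all reduce to 0 modulo the current basis, so we have a Gröbner basis.
Inter-reduce: drop elements whose leading term is divisible by another's, tail-reduce, and make monic.
Reduced Gröbner basis: {1}.
The reduced Gröbner basis of I + (p) is {1}: the ideal is the whole ring, so the enlarged system has no common solution — adjoining p is inconsistent.

Adjoining -6ab - b^4 - 18b^3 + 8 makes the ideal the whole ring: the system is inconsistent.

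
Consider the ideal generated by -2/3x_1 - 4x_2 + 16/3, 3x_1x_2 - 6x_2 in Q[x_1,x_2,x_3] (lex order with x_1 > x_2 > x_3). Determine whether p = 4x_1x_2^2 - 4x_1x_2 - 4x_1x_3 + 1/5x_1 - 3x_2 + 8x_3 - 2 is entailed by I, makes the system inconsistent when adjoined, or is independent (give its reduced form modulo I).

4x_1x_2^2 - 4x_1x_2 - 4x_1x_3 + 1/5x_1 - 3x_2 + 8x_3 - 2 is independent of I; its normal form modulo I is 24x_2x_3 - 21/5x_2 - 24x_3 - 2/5.

First compute the reduced Gröbner basis of I by Buchberger's algorithm.
f_1 = -2/3x_1 - 4x_2 + 16/3, LT = x_1.
f_2 = 3x_1x_2 - 6x_2, LT = x_1x_2.

S(f_1,f_2): lcm = x_1x_2. S = 6x_2^2 - 6x_2.
  leading term x_2^2: no divisor's leading term divides it; move 6x_2^2 to the remainder.
  leading term x_2: no divisor's leading term divides it; move -6x_2 to the remainder.
  remainder 6x_2^2 - 6x_2 ≠ 0; add h_3 = 6x_2^2 - 6x_2 to the basis.

S(f_1,h_3): leading monomials are coprime, so the S-polynomial reduces to 0 (Buchberger's first criterion).
S(f_2,h_3): lcm = x_1x_2^2. S = x_1x_2 - 2x_2^2.
  leading term x_1x_2: subtract (-3/2x_2)·f_1 from x_1x_2 - 2x_2^2 → -8x_2^2 + 8x_2
  leading term x_2^2: subtract (-4/3)·h_3 from -8x_2^2 + 8x_2 → 0
  remainder 0.

Every S-polynomial of the final basis reduces to 0, so we have a Gröbner basis.
Inter-reduce: drop elements whose leading term is divisible by another's, tail-reduce, and make monic.
Reduced Gröbner basis: {x_1 + 6x_2 - 8, x_2^2 - x_2}.
Label its elements g_1 = x_1 + 6x_2 - 8, g_2 = x_2^2 - x_2.

Reduce p = 4x_1x_2^2 - 4x_1x_2 - 4x_1x_3 + 1/5x_1 - 3x_2 + 8x_3 - 2 modulo G:
  leading term x_1x_2^2: subtract (4x_2^2)·g_1 from 4x_1x_2^2 - 4x_1x_2 - 4x_1x_3 + 1/5x_1 - 3x_2 + 8x_3 - 2 → -4x_1x_2 - 4x_1x_3 + 1/5x_1 - 24x_2^3 + 32x_2^2 - 3x_2 + 8x_3 - 2
  leading term x_1x_2: subtract (-4x_2)·g_1 from -4x_1x_2 - 4x_1x_3 + 1/5x_1 - 24x_2^3 + 32x_2^2 - 3x_2 + 8x_3 - 2 → -4x_1x_3 + 1/5x_1 - 24x_2^3 + 56x_2^2 - 35x_2 + 8x_3 - 2
  leading term x_1x_3: subtract (-4x_3)·g_1 from -4x_1x_3 + 1/5x_1 - 24x_2^3 + 56x_2^2 - 35x_2 + 8x_3 - 2 → 1/5x_1 - 24x_2^3 + 56x_2^2 + 24x_2x_3 - 35x_2 - 24x_3 - 2
  leading term x_1: subtract (1/5)·g_1 from 1/5x_1 - 24x_2^3 + 56x_2^2 + 24x_2x_3 - 35x_2 - 24x_3 - 2 → -24x_2^3 + 56x_2^2 + 24x_2x_3 - 181/5x_2 - 24x_3 - 2/5
  leading term x_2^3: subtract (-24x_2)·g_2 from -24x_2^3 + 56x_2^2 + 24x_2x_3 - 181/5x_2 - 24x_3 - 2/5 → 32x_2^2 + 24x_2x_3 - 181/5x_2 - 24x_3 - 2/5
  leading term x_2^2: subtract (32)·g_2 from 32x_2^2 + 24x_2x_3 - 181/5x_2 - 24x_3 - 2/5 → 24x_2x_3 - 21/5x_2 - 24x_3 - 2/5
  leading term x_2x_3: no divisor's leading term divides it; move 24x_2x_3 to the remainder.
  leading term x_2: no divisor's leading term divides it; move -21/5x_2 to the remainder.
  leading term x_3: no divisor's leading term divides it; move -24x_3 to the remainder.
  leading term 1: no divisor's leading term divides it; move -2/5 to the remainder.
  normal form = 24x_2x_3 - 21/5x_2 - 24x_3 - 2/5.
The normal form is nonzero, so p ∉ I. Since p minus its normal form lies in I, I + (p) = I + (r) where r = 24x_2x_3 - 21/5x_2 - 24x_3 - 2/5; decide whether this ideal is the whole ring.
Run Buchberger on G together with r (pairs among the g_i already reduce to 0 since G is a Gröbner basis):
g_1 = x_1 + 6x_2 - 8, LT = x_1.
g_2 = x_2^2 - x_2, LT = x_2^2.
r = 24x_2x_3 - 21/5x_2 - 24x_3 - 2/5, LT = x_2x_3.

S(g_1,g_2): leading monomials are coprime, so the S-polynomial reduces to 0 (Buchberger's first criterion).
S(g_1,r): leading monomials are coprime, so the S-polynomial reduces to 0 (Buchberger's first criterion).
S(g_2,r): lcm = x_2^2x_3. S = 7/40x_2^2 + 1/60x_2.
  leading term x_2^2: subtract (7/40)·g_2 from 7/40x_2^2 + 1/60x_2 → 23/120x_2
  leading term x_2: no divisor's leading term divides it; move 23/120x_2 to the remainder.
  remainder 23/120x_2 ≠ 0; add m_4 = 23/120x_2 to the basis.

S(g_1,m_4): leading monomials are coprime, so the S-polynomial reduces to 0 (Buchberger's first criterion).
S(g_2,m_4): lcm = x_2^2. S = -x_2.
  leading term x_2: subtract (-120/23)·m_4 from -x_2 → 0
  remainder 0.

S(r,m_4): lcm = x_2x_3. S = -7/40x_2 - x_3 - 1/60.
  leading term x_2: subtract (-21/23)·m_4 from -7/40x_2 - x_3 - 1/60 → -x_3 - 1/60
  leading term x_3: no divisor's leading term divides it; move -x_3 to the remainder.
  leading term 1: no divisor's leading term divides it; move -1/60 to the remainder.
  remainder -x_3 - 1/60 ≠ 0; add m_5 = -x_3 - 1/60 to the basis.

S(g_1,m_5): leading monomials are coprime, so the S-polynomial reduces to 0 (Buchberger's first criterion).
S(g_2,m_5): leading monomials are coprime, so the S-polynomial reduces to 0 (Buchberger's first criterion).
S(r,m_5): lcm = x_2x_3. S = -23/120x_2 - x_3 - 1/60.
  leading term x_2: subtract (-1)·m_4 from -23/120x_2 - x_3 - 1/60 → -x_3 - 1/60
  leading term x_3: subtract (1)·m_5 from -x_3 - 1/60 → 0
  remainder 0.

S(m_4,m_5): leading monomials are coprime, so the S-polynomial reduces to 0 (Buchberger's first criterion).
Every S-polynomial of the final basis reduces to 0, so we have a Gröbner basis.
Inter-reduce: drop elements whose leading term is divisible by another's, tail-reduce, and make monic.
Reduced Gröbner basis: {x_1 - 8, x_2, x_3 + 1/60}.
The reduced Gröbner basis of I + (p) is {x_1 - 8, x_2, x_3 + 1/60} ≠ {1}, a proper ideal, so the enlarged system stays consistent: p is independent of I, with normal form 24x_2x_3 - 21/5x_2 - 24x_3 - 2/5.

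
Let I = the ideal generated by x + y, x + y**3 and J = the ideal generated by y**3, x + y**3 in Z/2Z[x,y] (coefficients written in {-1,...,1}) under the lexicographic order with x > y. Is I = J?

No, the ideals differ.

Equality of ideals is decidable: compute both reduced Gröbner bases (unique for the ordering) and check whether they agree.
Buchberger on the first generating set:
f_1 = x + y, LT = x.
f_2 = x + y**3, LT = x.

S(f_1,f_2): lcm = x. S = y**3 + y.
  leading term y**3: no divisor's leading term divides it; move y**3 to the remainder.
  leading term y: no divisor's leading term divides it; move y to the remainder.
  remainder y**3 + y ≠ 0; add g_3 = y**3 + y to the basis.

S(f_1,g_3): leading monomials are coprime, so the S-polynomial reduces to 0 (Buchberger's first criterion).
S(f_2,g_3): leading monomials are coprime, so the S-polynomial reduces to 0 (Buchberger's first criterion).
Every S-polynomial of the final basis reduces to 0, so we have a Gröbner basis.
Inter-reduce: drop elements whose leading term is divisible by another's, tail-reduce, and make monic.
Reduced Gröbner basis: {x + y, y**3 + y}.

Buchberger on the second generating set:
h_1 = y**3, LT = y**3.
h_2 = x + y**3, LT = x.

S(h_1,h_2): leading monomials are coprime, so the S-polynomial reduces to 0 (Buchberger's first criterion).
Every S-polynomial of the final basis reduces to 0, so we have a Gröbner basis.
Inter-reduce: drop elements whose leading term is divisible by another's, tail-reduce, and make monic.
Reduced Gröbner basis: {x, y**3}.

These differ, so the ideals are not equal.
The same test decides containment: I ⊆ J iff every generator of I reduces to 0 modulo a Gröbner basis of J.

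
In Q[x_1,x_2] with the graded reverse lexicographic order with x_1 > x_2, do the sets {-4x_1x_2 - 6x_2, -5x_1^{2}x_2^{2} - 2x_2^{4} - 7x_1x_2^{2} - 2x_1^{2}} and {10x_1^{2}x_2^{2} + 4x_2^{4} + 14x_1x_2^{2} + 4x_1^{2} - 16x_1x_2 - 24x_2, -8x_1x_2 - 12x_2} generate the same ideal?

Two ideals are equal iff their reduced Gröbner bases coincide (the reduced basis is unique for a fixed ordering).
Buchberger on the first generating set:
f_1 = -4x_1x_2 - 6x_2, LT = x_1x_2.
f_2 = -5x_1^{2}x_2^{2} - 2x_2^{4} - 7x_1x_2^{2} - 2x_1^{2}, LT = x_1^{2}x_2^{2}.

S(f_1,f_2): lcm = x_1^{2}x_2^{2}. S = -\tfrac{2}{5}x_2^{4} + \tfrac{1}{10}x_1x_2^{2} - \tfrac{2}{5}x_1^{2}.
  leading term x_2^{4}: no divisor's leading term divides it; move -\tfrac{2}{5}x_2^{4} to the remainder.
  leading term x_1x_2^{2}: subtract (-\tfrac{1}{40}x_2)·f_1 from \tfrac{1}{10}x_1x_2^{2} - \tfrac{2}{5}x_1^{2} → -\tfrac{2}{5}x_1^{2} - \tfrac{3}{20}x_2^{2}
  leading term x_1^{2}: no divisor's leading term divides it; move -\tfrac{2}{5}x_1^{2} to the remainder.
  leading term x_2^{2}: no divisor's leading term divides it; move -\tfrac{3}{20}x_2^{2} to the remainder.
  remainder -\tfrac{2}{5}x_2^{4} - \tfrac{2}{5}x_1^{2} - \tfrac{3}{20}x_2^{2} ≠ 0; add g_3 = -\tfrac{2}{5}x_2^{4} - \tfrac{2}{5}x_1^{2} - \tfrac{3}{20}x_2^{2} to the basis.

S(f_1,g_3): lcm = x_1x_2^{4}. S = \tfrac{3}{2}x_2^{4} - x_1^{3} - \tfrac{3}{8}x_1x_2^{2}.
  leading term x_2^{4}: subtract (-\tfrac{15}{4})·g_3 from \tfrac{3}{2}x_2^{4} - x_1^{3} - \tfrac{3}{8}x_1x_2^{2} → -x_1^{3} - \tfrac{3}{8}x_1x_2^{2} - \tfrac{3}{2}x_1^{2} - \tfrac{9}{16}x_2^{2}
  leading term x_1^{3}: no divisor's leading term divides it; move -x_1^{3} to the remainder.
  leading term x_1x_2^{2}: subtract (\tfrac{3}{32}x_2)·f_1 from -\tfrac{3}{8}x_1x_2^{2} - \tfrac{3}{2}x_1^{2} - \tfrac{9}{16}x_2^{2} → -\tfrac{3}{2}x_1^{2}
  leading term x_1^{2}: no divisor's leading term divides it; move -\tfrac{3}{2}x_1^{2} to the remainder.
  remainder -x_1^{3} - \tfrac{3}{2}x_1^{2} ≠ 0; add g_4 = -x_1^{3} - \tfrac{3}{2}x_1^{2} to the basis.

The other S-polynomials (S(f_2,g_3), S(f_1,g_4), S(f_2,g_4), S(g_3,g_4)) all reduce to 0 modulo the current basis, so we have a Gröbner basis.
Inter-reduce: drop elements whose leading term is divisible by another's, tail-reduce, and make monic.
Reduced Gröbner basis: {x_2^{4} + x_1^{2} + \tfrac{3}{8}x_2^{2}, x_1^{3} + \tfrac{3}{2}x_1^{2}, x_1x_2 + \tfrac{3}{2}x_2}.

Buchberger on the second generating set:
h_1 = 10x_1^{2}x_2^{2} + 4x_2^{4} + 14x_1x_2^{2} + 4x_1^{2} - 16x_1x_2 - 24x_2, LT = x_1^{2}x_2^{2}.
h_2 = -8x_1x_2 - 12x_2, LT = x_1x_2.

S(h_1,h_2): lcm = x_1^{2}x_2^{2}. S = \tfrac{2}{5}x_2^{4} - \tfrac{1}{10}x_1x_2^{2} + \tfrac{2}{5}x_1^{2} - \tfrac{8}{5}x_1x_2 - \tfrac{12}{5}x_2.
  leading term x_2^{4}: no divisor's leading term divides it; move \tfrac{2}{5}x_2^{4} to the remainder.
  leading term x_1x_2^{2}: subtract (\tfrac{1}{80}x_2)·h_2 from -\tfrac{1}{10}x_1x_2^{2} + \tfrac{2}{5}x_1^{2} - \tfrac{8}{5}x_1x_2 - \tfrac{12}{5}x_2 → \tfrac{2}{5}x_1^{2} - \tfrac{8}{5}x_1x_2 + \tfrac{3}{20}x_2^{2} - \tfrac{12}{5}x_2
  leading term x_1^{2}: no divisor's leading term divides it; move \tfrac{2}{5}x_1^{2} to the remainder.
  leading term x_1x_2: subtract (\tfrac{1}{5})·h_2 from -\tfrac{8}{5}x_1x_2 + \tfrac{3}{20}x_2^{2} - \tfrac{12}{5}x_2 → \tfrac{3}{20}x_2^{2}
  leading term x_2^{2}: no divisor's leading term divides it; move \tfrac{3}{20}x_2^{2} to the remainder.
  remainder \tfrac{2}{5}x_2^{4} + \tfrac{2}{5}x_1^{2} + \tfrac{3}{20}x_2^{2} ≠ 0; add k_3 = \tfrac{2}{5}x_2^{4} + \tfrac{2}{5}x_1^{2} + \tfrac{3}{20}x_2^{2} to the basis.

S(h_1,k_3): lcm = x_1^{2}x_2^{4}. S = \tfrac{2}{5}x_2^{6} + \tfrac{7}{5}x_1x_2^{4} - x_1^{4} + \tfrac{1}{40}x_1^{2}x_2^{2} - \tfrac{8}{5}x_1x_2^{3} - \tfrac{12}{5}x_2^{3}.
  leading term x_2^{6}: subtract (x_2^{2})·k_3 from \tfrac{2}{5}x_2^{6} + \tfrac{7}{5}x_1x_2^{4} - x_1^{4} + \tfrac{1}{40}x_1^{2}x_2^{2} - \tfrac{8}{5}x_1x_2^{3} - \tfrac{12}{5}x_2^{3} → \tfrac{7}{5}x_1x_2^{4} - x_1^{4} - \tfrac{3}{8}x_1^{2}x_2^{2} - \tfrac{8}{5}x_1x_2^{3} - \tfrac{3}{20}x_2^{4} - \tfrac{12}{5}x_2^{3}
  leading term x_1x_2^{4}: subtract (-\tfrac{7}{40}x_2^{3})·h_2 from \tfrac{7}{5}x_1x_2^{4} - x_1^{4} - \tfrac{3}{8}x_1^{2}x_2^{2} - \tfrac{8}{5}x_1x_2^{3} - \tfrac{3}{20}x_2^{4} - \tfrac{12}{5}x_2^{3} → -x_1^{4} - \tfrac{3}{8}x_1^{2}x_2^{2} - \tfrac{8}{5}x_1x_2^{3} - \tfrac{9}{4}x_2^{4} - \tfrac{12}{5}x_2^{3}
  leading term x_1^{4}: no divisor's leading term divides it; move -x_1^{4} to the remainder.
  leading term x_1^{2}x_2^{2}: subtract (-\tfrac{3}{80})·h_1 from -\tfrac{3}{8}x_1^{2}x_2^{2} - \tfrac{8}{5}x_1x_2^{3} - \tfrac{9}{4}x_2^{4} - \tfrac{12}{5}x_2^{3} → -\tfrac{8}{5}x_1x_2^{3} - \tfrac{21}{10}x_2^{4} + \tfrac{21}{40}x_1x_2^{2} - \tfrac{12}{5}x_2^{3} + \tfrac{3}{20}x_1^{2} - \tfrac{3}{5}x_1x_2 - \tfrac{9}{10}x_2
  leading term x_1x_2^{3}: subtract (\tfrac{1}{5}x_2^{2})·h_2 from -\tfrac{8}{5}x_1x_2^{3} - \tfrac{21}{10}x_2^{4} + \tfrac{21}{40}x_1x_2^{2} - \tfrac{12}{5}x_2^{3} + \tfrac{3}{20}x_1^{2} - \tfrac{3}{5}x_1x_2 - \tfrac{9}{10}x_2 → -\tfrac{21}{10}x_2^{4} + \tfrac{21}{40}x_1x_2^{2} + \tfrac{3}{20}x_1^{2} - \tfrac{3}{5}x_1x_2 - \tfrac{9}{10}x_2
  leading term x_2^{4}: subtract (-\tfrac{21}{4})·k_3 from -\tfrac{21}{10}x_2^{4} + \tfrac{21}{40}x_1x_2^{2} + \tfrac{3}{20}x_1^{2} - \tfrac{3}{5}x_1x_2 - \tfrac{9}{10}x_2 → \tfrac{21}{40}x_1x_2^{2} + \tfrac{9}{4}x_1^{2} - \tfrac{3}{5}x_1x_2 + \tfrac{63}{80}x_2^{2} - \tfrac{9}{10}x_2
  leading term x_1x_2^{2}: subtract (-\tfrac{21}{320}x_2)·h_2 from \tfrac{21}{40}x_1x_2^{2} + \tfrac{9}{4}x_1^{2} - \tfrac{3}{5}x_1x_2 + \tfrac{63}{80}x_2^{2} - \tfrac{9}{10}x_2 → \tfrac{9}{4}x_1^{2} - \tfrac{3}{5}x_1x_2 - \tfrac{9}{10}x_2
  leading term x_1^{2}: no divisor's leading term divides it; move \tfrac{9}{4}x_1^{2} to the remainder.
  leading term x_1x_2: subtract (\tfrac{3}{40})·h_2 from -\tfrac{3}{5}x_1x_2 - \tfrac{9}{10}x_2 → 0
  remainder -x_1^{4} + \tfrac{9}{4}x_1^{2} ≠ 0; add k_4 = -x_1^{4} + \tfrac{9}{4}x_1^{2} to the basis.

S(h_2,k_3): lcm = x_1x_2^{4}. S = \tfrac{3}{2}x_2^{4} - x_1^{3} - \tfrac{3}{8}x_1x_2^{2}.
  leading term x_2^{4}: subtract (\tfrac{15}{4})·k_3 from \tfrac{3}{2}x_2^{4} - x_1^{3} - \tfrac{3}{8}x_1x_2^{2} → -x_1^{3} - \tfrac{3}{8}x_1x_2^{2} - \tfrac{3}{2}x_1^{2} - \tfrac{9}{16}x_2^{2}
  leading term x_1^{3}: no divisor's leading term divides it; move -x_1^{3} to the remainder.
  leading term x_1x_2^{2}: subtract (\tfrac{3}{64}x_2)·h_2 from -\tfrac{3}{8}x_1x_2^{2} - \tfrac{3}{2}x_1^{2} - \tfrac{9}{16}x_2^{2} → -\tfrac{3}{2}x_1^{2}
  leading term x_1^{2}: no divisor's leading term divides it; move -\tfrac{3}{2}x_1^{2} to the remainder.
  remainder -x_1^{3} - \tfrac{3}{2}x_1^{2} ≠ 0; add k_5 = -x_1^{3} - \tfrac{3}{2}x_1^{2} to the basis.

The other S-polynomials (S(h_1,k_4), S(h_2,k_4), S(k_3,k_4), S(h_1,k_5), S(h_2,k_5), S(k_3,k_5), S(k_4,k_5)) all reduce to 0 modulo the current basis, so we have a Gröbner basis.
Inter-reduce: drop elements whose leading term is divisible by another's, tail-reduce, and make monic.
Reduced Gröbner basis: {x_2^{4} + x_1^{2} + \tfrac{3}{8}x_2^{2}, x_1^{3} + \tfrac{3}{2}x_1^{2}, x_1x_2 + \tfrac{3}{2}x_2}.

These coincide, so the ideals are equal.

Yes, the ideals are equal.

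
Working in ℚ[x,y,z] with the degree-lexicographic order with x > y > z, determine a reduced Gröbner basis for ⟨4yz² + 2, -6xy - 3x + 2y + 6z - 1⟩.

G = {xz² - 2z³ + ⅓z² - x + ⅓, yz² + ½, xy + ½x - ⅓y - z + ⅙}

f_1 = 4yz² + 2, LT = yz².
f_2 = -6xy - 3x + 2y + 6z - 1, LT = xy.

S(f_1,f_2): lcm = xyz². S = -½xz² + ⅓yz² + z³ - ⅙z² + ½x.
  reduce S modulo (f_1, f_2):
  remainder -½xz² + z³ - ⅙z² + ½x - ⅙ ≠ 0; add g_3 = -½xz² + z³ - ⅙z² + ½x - ⅙ to the basis.

The other S-polynomials (S(f_1,g_3), S(f_2,g_3)) all reduce to 0 modulo the current basis, so we have a Gröbner basis.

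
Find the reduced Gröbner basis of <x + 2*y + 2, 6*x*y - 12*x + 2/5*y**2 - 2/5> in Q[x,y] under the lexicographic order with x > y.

f_1 = x + 2*y + 2, LT = x.
f_2 = 6*x*y - 12*x + 2/5*y**2 - 2/5, LT = x*y.

S(f_1,f_2): lcm = x*y. S = 2*x + 29/15*y**2 + 2*y + 1/15.
  leading term x: subtract (2)·f_1 from 2*x + 29/15*y**2 + 2*y + 1/15 → 29/15*y**2 - 2*y - 59/15
  leading term y**2: no divisor's leading term divides it; move 29/15*y**2 to the remainder.
  leading term y: no divisor's leading term divides it; move -2*y to the remainder.
  leading term 1: no divisor's leading term divides it; move -59/15 to the remainder.
  remainder 29/15*y**2 - 2*y - 59/15 ≠ 0; add g_3 = 29/15*y**2 - 2*y - 59/15 to the basis.

The other S-polynomials (S(f_1,g_3), S(f_2,g_3)) all reduce to 0 modulo the current basis, so we have a Gröbner basis.
Inter-reduce: drop elements whose leading term is divisible by another's, tail-reduce, and make monic.

G = {x + 2*y + 2, y**2 - 30/29*y - 59/29}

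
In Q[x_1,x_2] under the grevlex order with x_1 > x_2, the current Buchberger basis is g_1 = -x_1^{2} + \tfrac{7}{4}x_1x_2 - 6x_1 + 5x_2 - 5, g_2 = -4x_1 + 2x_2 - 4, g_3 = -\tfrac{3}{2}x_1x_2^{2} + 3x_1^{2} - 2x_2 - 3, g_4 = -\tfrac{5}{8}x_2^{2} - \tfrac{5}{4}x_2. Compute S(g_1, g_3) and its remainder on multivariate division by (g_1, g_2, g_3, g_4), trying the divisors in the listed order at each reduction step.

S(g_1, g_3) = -\tfrac{7}{4}x_1x_2^{3} + 2x_1^{3} + 6x_1x_2^{2} - 5x_2^{3} - \tfrac{4}{3}x_1x_2 + 5x_2^{2} - 2x_1; remainder on division = \tfrac{50}{3}x_2.

lcm(LM(g_1), LM(g_3)) = x_1^{2}x_2^{2}.
S = (lcm/LT(g_1))·g_1 − (lcm/LT(g_3))·g_3 = -\tfrac{7}{4}x_1x_2^{3} + 2x_1^{3} + 6x_1x_2^{2} - 5x_2^{3} - \tfrac{4}{3}x_1x_2 + 5x_2^{2} - 2x_1.
Reduce S modulo (g_1, g_2, g_3, g_4) in that order:
  leading term x_1x_2^{3}: subtract (\tfrac{7}{16}x_2^{3})·g_2 from -\tfrac{7}{4}x_1x_2^{3} + 2x_1^{3} + 6x_1x_2^{2} - 5x_2^{3} - \tfrac{4}{3}x_1x_2 + 5x_2^{2} - 2x_1 → -\tfrac{7}{8}x_2^{4} + 2x_1^{3} + 6x_1x_2^{2} - \tfrac{13}{4}x_2^{3} - \tfrac{4}{3}x_1x_2 + 5x_2^{2} - 2x_1
  leading term x_2^{4}: subtract (\tfrac{7}{5}x_2^{2})·g_4 from -\tfrac{7}{8}x_2^{4} + 2x_1^{3} + 6x_1x_2^{2} - \tfrac{13}{4}x_2^{3} - \tfrac{4}{3}x_1x_2 + 5x_2^{2} - 2x_1 → 2x_1^{3} + 6x_1x_2^{2} - \tfrac{3}{2}x_2^{3} - \tfrac{4}{3}x_1x_2 + 5x_2^{2} - 2x_1
  leading term x_1^{3}: subtract (-2x_1)·g_1 from 2x_1^{3} + 6x_1x_2^{2} - \tfrac{3}{2}x_2^{3} - \tfrac{4}{3}x_1x_2 + 5x_2^{2} - 2x_1 → \tfrac{7}{2}x_1^{2}x_2 + 6x_1x_2^{2} - \tfrac{3}{2}x_2^{3} - 12x_1^{2} + \tfrac{26}{3}x_1x_2 + 5x_2^{2} - 12x_1
  leading term x_1^{2}x_2: subtract (-\tfrac{7}{2}x_2)·g_1 from \tfrac{7}{2}x_1^{2}x_2 + 6x_1x_2^{2} - \tfrac{3}{2}x_2^{3} - 12x_1^{2} + \tfrac{26}{3}x_1x_2 + 5x_2^{2} - 12x_1 → \tfrac{97}{8}x_1x_2^{2} - \tfrac{3}{2}x_2^{3} - 12x_1^{2} - \tfrac{37}{3}x_1x_2 + \tfrac{45}{2}x_2^{2} - 12x_1 - \tfrac{35}{2}x_2
  leading term x_1x_2^{2}: subtract (-\tfrac{97}{32}x_2^{2})·g_2 from \tfrac{97}{8}x_1x_2^{2} - \tfrac{3}{2}x_2^{3} - 12x_1^{2} - \tfrac{37}{3}x_1x_2 + \tfrac{45}{2}x_2^{2} - 12x_1 - \tfrac{35}{2}x_2 → \tfrac{73}{16}x_2^{3} - 12x_1^{2} - \tfrac{37}{3}x_1x_2 + \tfrac{83}{8}x_2^{2} - 12x_1 - \tfrac{35}{2}x_2
  leading term x_2^{3}: subtract (-\tfrac{73}{10}x_2)·g_4 from \tfrac{73}{16}x_2^{3} - 12x_1^{2} - \tfrac{37}{3}x_1x_2 + \tfrac{83}{8}x_2^{2} - 12x_1 - \tfrac{35}{2}x_2 → -12x_1^{2} - \tfrac{37}{3}x_1x_2 + \tfrac{5}{4}x_2^{2} - 12x_1 - \tfrac{35}{2}x_2
  leading term x_1^{2}: subtract (12)·g_1 from -12x_1^{2} - \tfrac{37}{3}x_1x_2 + \tfrac{5}{4}x_2^{2} - 12x_1 - \tfrac{35}{2}x_2 → -\tfrac{100}{3}x_1x_2 + \tfrac{5}{4}x_2^{2} + 60x_1 - \tfrac{155}{2}x_2 + 60
  leading term x_1x_2: subtract (\tfrac{25}{3}x_2)·g_2 from -\tfrac{100}{3}x_1x_2 + \tfrac{5}{4}x_2^{2} + 60x_1 - \tfrac{155}{2}x_2 + 60 → -\tfrac{185}{12}x_2^{2} + 60x_1 - \tfrac{265}{6}x_2 + 60
  leading term x_2^{2}: subtract (\tfrac{74}{3})·g_4 from -\tfrac{185}{12}x_2^{2} + 60x_1 - \tfrac{265}{6}x_2 + 60 → 60x_1 - \tfrac{40}{3}x_2 + 60
  leading term x_1: subtract (-15)·g_2 from 60x_1 - \tfrac{40}{3}x_2 + 60 → \tfrac{50}{3}x_2
  leading term x_2: no divisor's leading term divides it; move \tfrac{50}{3}x_2 to the remainder.
The remainder \tfrac{50}{3}x_2 is nonzero, so it would be added as the next basis element.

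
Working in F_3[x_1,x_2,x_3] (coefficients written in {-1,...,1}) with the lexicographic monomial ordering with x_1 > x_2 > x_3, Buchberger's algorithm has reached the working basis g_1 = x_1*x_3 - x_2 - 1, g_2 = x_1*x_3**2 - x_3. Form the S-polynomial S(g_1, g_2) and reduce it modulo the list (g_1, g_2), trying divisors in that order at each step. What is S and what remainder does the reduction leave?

lcm(LM(g_1), LM(g_2)) = x_1*x_3**2.
S = (lcm/LT(g_1))·g_1 − (lcm/LT(g_2))·g_2 = -x_2*x_3.
Reduce S modulo (g_1, g_2) in that order:
  leading term x_2*x_3: no divisor's leading term divides it; move -x_2*x_3 to the remainder.
The remainder -x_2*x_3 is nonzero, so it would be added as the next basis element.

S(g_1, g_2) = -x_2*x_3; remainder on division = -x_2*x_3.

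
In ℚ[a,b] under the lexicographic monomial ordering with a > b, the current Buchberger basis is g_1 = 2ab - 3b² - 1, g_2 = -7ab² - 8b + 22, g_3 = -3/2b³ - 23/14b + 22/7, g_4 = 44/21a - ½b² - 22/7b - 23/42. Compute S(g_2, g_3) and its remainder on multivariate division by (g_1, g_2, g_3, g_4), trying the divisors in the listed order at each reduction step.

lcm(LM(g_2), LM(g_3)) = ab³.
S = (lcm/LT(g_2))·g_2 − (lcm/LT(g_3))·g_3 = -23/21ab + 44/21a + 8/7b² - 22/7b.
Reduce S modulo (g_1, g_2, g_3, g_4) in that order:
  leading term ab: subtract (-23/42)·g_1 from -23/21ab + 44/21a + 8/7b² - 22/7b → 44/21a - ½b² - 22/7b - 23/42
  leading term a: subtract (1)·g_4 from 44/21a - ½b² - 22/7b - 23/42 → 0
The remainder is 0, so this S-polynomial contributes no new basis element.
An S-polynomial is built so that the two leading terms cancel; whether anything survives reduction is exactly the Gröbner-basis criterion.

S(g_2, g_3) = -23/21ab + 44/21a + 8/7b² - 22/7b; remainder on division = 0.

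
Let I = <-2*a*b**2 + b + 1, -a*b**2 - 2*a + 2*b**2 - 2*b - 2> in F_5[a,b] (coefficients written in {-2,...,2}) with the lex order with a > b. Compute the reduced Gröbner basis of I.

f_1 = -2*a*b**2 + b + 1, LT = a*b**2.
f_2 = -a*b**2 - 2*a + 2*b**2 - 2*b - 2, LT = a*b**2.

S(f_1,f_2): lcm = a*b**2. S = -2*a + 2*b**2.
  leading term a: no divisor's leading term divides it; move -2*a to the remainder.
  leading term b**2: no divisor's leading term divides it; move 2*b**2 to the remainder.
  remainder -2*a + 2*b**2 ≠ 0; add g_3 = -2*a + 2*b**2 to the basis.

S(f_1,g_3): lcm = a*b**2. S = b**4 + 2*b + 2.
  leading term b**4: no divisor's leading term divides it; move b**4 to the remainder.
  leading term b: no divisor's leading term divides it; move 2*b to the remainder.
  leading term 1: no divisor's leading term divides it; move 2 to the remainder.
  remainder b**4 + 2*b + 2 ≠ 0; add g_4 = b**4 + 2*b + 2 to the basis.

S(f_2,g_3): lcm = a*b**2. S = 2*a + b**4 - 2*b**2 + 2*b + 2.
  leading term a: subtract (-1)·g_3 from 2*a + b**4 - 2*b**2 + 2*b + 2 → b**4 + 2*b + 2
  leading term b**4: subtract (1)·g_4 from b**4 + 2*b + 2 → 0
  remainder 0.

S(f_1,g_4): lcm = a*b**4. S = -2*a*b - 2*a + 2*b**3 + 2*b**2.
  leading term a*b: subtract (b)·g_3 from -2*a*b - 2*a + 2*b**3 + 2*b**2 → -2*a + 2*b**2
  leading term a: subtract (1)·g_3 from -2*a + 2*b**2 → 0
  remainder 0.

S(f_2,g_4): lcm = a*b**4. S = 2*a*b**2 - 2*a*b - 2*a - 2*b**4 + 2*b**3 + 2*b**2.
  leading term a*b**2: subtract (-1)·f_1 from 2*a*b**2 - 2*a*b - 2*a - 2*b**4 + 2*b**3 + 2*b**2 → -2*a*b - 2*a - 2*b**4 + 2*b**3 + 2*b**2 + b + 1
  leading term a*b: subtract (b)·g_3 from -2*a*b - 2*a - 2*b**4 + 2*b**3 + 2*b**2 + b + 1 → -2*a - 2*b**4 + 2*b**2 + b + 1
  leading term a: subtract (1)·g_3 from -2*a - 2*b**4 + 2*b**2 + b + 1 → -2*b**4 + b + 1
  leading term b**4: subtract (-2)·g_4 from -2*b**4 + b + 1 → 0
  remainder 0.

S(g_3,g_4): leading monomials are coprime, so the S-polynomial reduces to 0 (Buchberger's first criterion).
Every S-polynomial of the final basis reduces to 0, so we have a Gröbner basis.
Inter-reduce: drop elements whose leading term is divisible by another's, tail-reduce, and make monic.

G = {a - b**2, b**4 + 2*b + 2}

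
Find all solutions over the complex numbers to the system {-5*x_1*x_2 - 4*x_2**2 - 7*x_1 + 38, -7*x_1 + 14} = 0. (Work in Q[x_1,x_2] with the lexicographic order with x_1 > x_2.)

Compute a lex Gröbner basis by Buchberger's algorithm.
f_1 = -5*x_1*x_2 - 7*x_1 - 4*x_2**2 + 38, LT = x_1*x_2.
f_2 = -7*x_1 + 14, LT = x_1.

S(f_1,f_2): lcm = x_1*x_2. S = 7/5*x_1 + 4/5*x_2**2 + 2*x_2 - 38/5.
  leading term x_1: subtract (-1/5)·f_2 from 7/5*x_1 + 4/5*x_2**2 + 2*x_2 - 38/5 → 4/5*x_2**2 + 2*x_2 - 24/5
  leading term x_2**2: no divisor's leading term divides it; move 4/5*x_2**2 to the remainder.
  leading term x_2: no divisor's leading term divides it; move 2*x_2 to the remainder.
  leading term 1: no divisor's leading term divides it; move -24/5 to the remainder.
  remainder 4/5*x_2**2 + 2*x_2 - 24/5 ≠ 0; add h_3 = 4/5*x_2**2 + 2*x_2 - 24/5 to the basis.

S(f_1,h_3): lcm = x_1*x_2**2. S = -11/10*x_1*x_2 + 6*x_1 + 4/5*x_2**3 - 38/5*x_2.
  leading term x_1*x_2: subtract (11/50)·f_1 from -11/10*x_1*x_2 + 6*x_1 + 4/5*x_2**3 - 38/5*x_2 → 377/50*x_1 + 4/5*x_2**3 + 22/25*x_2**2 - 38/5*x_2 - 209/25
  leading term x_1: subtract (-377/350)·f_2 from 377/50*x_1 + 4/5*x_2**3 + 22/25*x_2**2 - 38/5*x_2 - 209/25 → 4/5*x_2**3 + 22/25*x_2**2 - 38/5*x_2 + 168/25
  leading term x_2**3: subtract (x_2)·h_3 from 4/5*x_2**3 + 22/25*x_2**2 - 38/5*x_2 + 168/25 → -28/25*x_2**2 - 14/5*x_2 + 168/25
  leading term x_2**2: subtract (-7/5)·h_3 from -28/25*x_2**2 - 14/5*x_2 + 168/25 → 0
  remainder 0.

S(f_2,h_3): leading monomials are coprime, so the S-polynomial reduces to 0 (Buchberger's first criterion).
Every S-polynomial of the final basis reduces to 0, so we have a Gröbner basis.
Inter-reduce: drop elements whose leading term is divisible by another's, tail-reduce, and make monic.
Reduced Gröbner basis: {x_1 - 2, x_2**2 + 5/2*x_2 - 6}.

From the last basis element, x_2**2 + 5/2*x_2 - 6 = 0, so x_2 takes values in {-4, 3/2}. Each choice, substituted upward through the basis, yields the corresponding point(s) of the solution set.
  x_2 = -4: the earlier basis element becomes x_1 - 2 = 0, giving x_1 = 2 — point (2, -4).
  x_2 = 3/2: the earlier basis element becomes x_1 - 2 = 0, giving x_1 = 2 — point (2, 3/2).

{(2, -4), (2, 3/2)}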